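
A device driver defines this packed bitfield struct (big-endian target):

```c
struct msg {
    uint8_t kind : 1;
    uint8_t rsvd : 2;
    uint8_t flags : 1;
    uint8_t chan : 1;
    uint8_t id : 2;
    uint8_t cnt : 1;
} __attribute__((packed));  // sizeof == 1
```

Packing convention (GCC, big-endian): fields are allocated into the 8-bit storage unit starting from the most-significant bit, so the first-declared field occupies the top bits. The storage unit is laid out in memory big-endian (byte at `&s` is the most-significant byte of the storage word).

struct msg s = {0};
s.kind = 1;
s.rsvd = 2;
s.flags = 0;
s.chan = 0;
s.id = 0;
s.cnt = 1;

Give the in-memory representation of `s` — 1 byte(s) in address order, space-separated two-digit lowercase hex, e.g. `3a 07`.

[7+:1] kind=1 & 0x1 = 0x1; word=0x80
[5+:2] rsvd=2 & 0x3 = 0x2; word=0xc0
[4+:1] flags=0 & 0x1 = 0x0; word=0xc0
[3+:1] chan=0 & 0x1 = 0x0; word=0xc0
[1+:2] id=0 & 0x3 = 0x0; word=0xc0
[0+:1] cnt=1 & 0x1 = 0x1; word=0xc1
word = 0xc1 → big-endian bytes:
  [0]=0xc1

c1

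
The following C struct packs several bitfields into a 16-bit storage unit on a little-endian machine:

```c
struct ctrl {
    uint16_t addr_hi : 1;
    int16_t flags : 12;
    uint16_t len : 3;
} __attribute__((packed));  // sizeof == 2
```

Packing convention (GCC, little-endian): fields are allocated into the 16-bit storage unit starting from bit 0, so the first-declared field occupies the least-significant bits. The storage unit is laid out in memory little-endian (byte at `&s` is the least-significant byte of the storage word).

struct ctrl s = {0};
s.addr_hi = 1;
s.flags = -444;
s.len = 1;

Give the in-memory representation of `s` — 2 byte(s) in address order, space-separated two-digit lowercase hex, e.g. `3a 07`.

addr_hi (1b) val=1 bits=0x1 at bit 0: 0x0001
flags (12b) val=-444 bits=0xe44 at bit 1: 0x1c89
len (3b) val=1 bits=0x1 at bit 13: 0x3c89
word = 0x3c89 → little-endian bytes:
  [0]=0x89  [1]=0x3c

89 3c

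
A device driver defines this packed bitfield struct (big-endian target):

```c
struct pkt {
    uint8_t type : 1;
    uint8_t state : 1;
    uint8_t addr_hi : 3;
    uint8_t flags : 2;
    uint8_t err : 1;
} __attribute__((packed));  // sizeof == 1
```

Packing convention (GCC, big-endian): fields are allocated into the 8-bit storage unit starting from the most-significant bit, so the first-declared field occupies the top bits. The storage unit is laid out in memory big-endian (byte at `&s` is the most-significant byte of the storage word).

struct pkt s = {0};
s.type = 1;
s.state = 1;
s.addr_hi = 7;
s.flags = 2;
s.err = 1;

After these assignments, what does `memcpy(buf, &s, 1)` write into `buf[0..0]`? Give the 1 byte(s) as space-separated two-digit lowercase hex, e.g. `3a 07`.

[7+:1] type=1 & 0x1 = 0x1; word=0x80
[6+:1] state=1 & 0x1 = 0x1; word=0xc0
[3+:3] addr_hi=7 & 0x7 = 0x7; word=0xf8
[1+:2] flags=2 & 0x3 = 0x2; word=0xfc
[0+:1] err=1 & 0x1 = 0x1; word=0xfd
word = 0xfd → big-endian bytes:
  [0]=0xfd

fd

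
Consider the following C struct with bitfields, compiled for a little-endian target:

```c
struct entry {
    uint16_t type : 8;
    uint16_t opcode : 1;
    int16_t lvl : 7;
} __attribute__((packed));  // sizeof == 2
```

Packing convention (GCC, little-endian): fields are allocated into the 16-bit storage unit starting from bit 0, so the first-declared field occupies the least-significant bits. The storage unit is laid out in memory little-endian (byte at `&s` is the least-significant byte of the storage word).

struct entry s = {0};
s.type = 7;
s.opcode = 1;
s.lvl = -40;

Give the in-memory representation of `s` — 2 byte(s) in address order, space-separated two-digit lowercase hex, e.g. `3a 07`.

type:8 = 7 → 0x7 << 0 → word 0x0007
opcode:1 = 1 → 0x1 << 8 → word 0x0107
lvl:7 = -40 → 0x58 << 9 → word 0xb107
word = 0xb107 → little-endian bytes:
  [0]=0x07  [1]=0xb1

07 b1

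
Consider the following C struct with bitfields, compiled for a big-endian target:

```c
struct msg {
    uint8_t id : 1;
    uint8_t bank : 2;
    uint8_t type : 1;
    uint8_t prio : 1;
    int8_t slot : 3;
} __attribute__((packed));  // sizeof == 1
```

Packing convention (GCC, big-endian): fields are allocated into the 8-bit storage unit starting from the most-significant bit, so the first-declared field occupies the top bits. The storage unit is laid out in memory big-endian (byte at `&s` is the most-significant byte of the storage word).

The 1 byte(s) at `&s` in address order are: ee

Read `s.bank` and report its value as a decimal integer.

[0]=0xee (big-endian) → word 0xee
id:1 @ bit 7 → (0xee>>7)&0x1 = 0x1
bank:2 @ bit 5 → (0xee>>5)&0x3 = 0x3  ←
type:1 @ bit 4 → (0xee>>4)&0x1 = 0x0
prio:1 @ bit 3 → (0xee>>3)&0x1 = 0x1
slot:3 @ bit 0 → (0xee>>0)&0x7 = 0x6

3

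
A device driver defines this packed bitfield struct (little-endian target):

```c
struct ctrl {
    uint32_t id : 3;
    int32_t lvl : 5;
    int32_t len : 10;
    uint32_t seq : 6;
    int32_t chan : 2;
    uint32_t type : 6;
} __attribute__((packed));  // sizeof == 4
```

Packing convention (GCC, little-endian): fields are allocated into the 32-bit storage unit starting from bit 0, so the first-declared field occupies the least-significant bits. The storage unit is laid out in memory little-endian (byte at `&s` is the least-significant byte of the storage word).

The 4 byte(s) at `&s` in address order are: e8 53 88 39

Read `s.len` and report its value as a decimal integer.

83

[0]=0xe8 [1]=0x53 [2]=0x88 [3]=0x39 (little-endian) → word 0x398853e8
id [0+:3] = (word>>0) & 0x7 = 0
lvl [3+:5] = (word>>3) & 0x1f = 29
len [8+:10] = (word>>8) & 0x3ff = 83  ←
seq [18+:6] = (word>>18) & 0x3f = 34
chan [24+:2] = (word>>24) & 0x3 = 1
type [26+:6] = (word>>26) & 0x3f = 14
len signed 10b, MSB=0: value = 83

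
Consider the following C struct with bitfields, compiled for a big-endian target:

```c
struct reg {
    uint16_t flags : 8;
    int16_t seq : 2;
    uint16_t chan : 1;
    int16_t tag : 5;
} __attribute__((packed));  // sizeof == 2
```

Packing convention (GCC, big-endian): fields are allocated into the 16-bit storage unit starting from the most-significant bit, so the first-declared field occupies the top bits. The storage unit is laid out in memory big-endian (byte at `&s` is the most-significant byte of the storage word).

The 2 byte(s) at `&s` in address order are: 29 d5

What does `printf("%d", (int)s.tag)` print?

[0]=0x29 [1]=0xd5 (big-endian) → word 0x29d5
flags [8+:8] = (word>>8) & 0xff = 41
seq [6+:2] = (word>>6) & 0x3 = 3
chan [5+:1] = (word>>5) & 0x1 = 0
tag [0+:5] = (word>>0) & 0x1f = 21  ←
tag signed 5b, MSB=1: 21 - 32 = -11

-11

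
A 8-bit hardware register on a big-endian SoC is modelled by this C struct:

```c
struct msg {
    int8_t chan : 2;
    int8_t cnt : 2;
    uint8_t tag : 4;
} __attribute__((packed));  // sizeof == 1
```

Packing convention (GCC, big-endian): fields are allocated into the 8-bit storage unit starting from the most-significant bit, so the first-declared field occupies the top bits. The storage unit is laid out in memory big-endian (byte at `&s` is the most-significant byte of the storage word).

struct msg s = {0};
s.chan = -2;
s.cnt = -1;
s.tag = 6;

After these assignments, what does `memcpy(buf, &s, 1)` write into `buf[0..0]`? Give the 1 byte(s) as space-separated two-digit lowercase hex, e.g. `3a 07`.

b6

chan (2b) val=-2 bits=0x2 at bit 6: 0x80
cnt (2b) val=-1 bits=0x3 at bit 4: 0xb0
tag (4b) val=6 bits=0x6 at bit 0: 0xb6
word = 0xb6 → big-endian bytes:
  [0]=0xb6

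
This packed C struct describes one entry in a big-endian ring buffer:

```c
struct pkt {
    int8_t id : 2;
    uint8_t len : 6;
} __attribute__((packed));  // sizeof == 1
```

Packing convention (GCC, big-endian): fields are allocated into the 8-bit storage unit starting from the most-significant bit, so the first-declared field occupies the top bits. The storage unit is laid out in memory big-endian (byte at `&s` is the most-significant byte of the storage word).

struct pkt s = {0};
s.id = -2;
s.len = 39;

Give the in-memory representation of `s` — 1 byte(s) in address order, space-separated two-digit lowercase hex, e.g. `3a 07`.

id:2 = -2 → 0x2 << 6 → word 0x80
len:6 = 39 → 0x27 << 0 → word 0xa7
word = 0xa7 → big-endian bytes:
  [0]=0xa7

a7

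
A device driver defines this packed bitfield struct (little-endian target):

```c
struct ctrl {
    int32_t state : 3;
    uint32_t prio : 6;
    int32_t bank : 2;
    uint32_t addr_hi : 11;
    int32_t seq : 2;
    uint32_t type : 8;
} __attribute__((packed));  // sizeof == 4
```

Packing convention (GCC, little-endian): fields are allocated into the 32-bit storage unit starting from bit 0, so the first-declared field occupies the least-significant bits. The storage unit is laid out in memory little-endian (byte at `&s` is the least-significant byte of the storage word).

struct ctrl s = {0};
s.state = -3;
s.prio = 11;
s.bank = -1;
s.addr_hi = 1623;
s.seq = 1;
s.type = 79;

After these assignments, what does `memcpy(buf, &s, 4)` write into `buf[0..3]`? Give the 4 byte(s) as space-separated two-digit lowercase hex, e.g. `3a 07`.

5d be 72 4f

state (3b) val=-3 bits=0x5 at bit 0: 0x00000005
prio (6b) val=11 bits=0xb at bit 3: 0x0000005d
bank (2b) val=-1 bits=0x3 at bit 9: 0x0000065d
addr_hi (11b) val=1623 bits=0x657 at bit 11: 0x0032be5d
seq (2b) val=1 bits=0x1 at bit 22: 0x0072be5d
type (8b) val=79 bits=0x4f at bit 24: 0x4f72be5d
word = 0x4f72be5d → little-endian bytes:
  [0]=0x5d  [1]=0xbe  [2]=0x72  [3]=0x4f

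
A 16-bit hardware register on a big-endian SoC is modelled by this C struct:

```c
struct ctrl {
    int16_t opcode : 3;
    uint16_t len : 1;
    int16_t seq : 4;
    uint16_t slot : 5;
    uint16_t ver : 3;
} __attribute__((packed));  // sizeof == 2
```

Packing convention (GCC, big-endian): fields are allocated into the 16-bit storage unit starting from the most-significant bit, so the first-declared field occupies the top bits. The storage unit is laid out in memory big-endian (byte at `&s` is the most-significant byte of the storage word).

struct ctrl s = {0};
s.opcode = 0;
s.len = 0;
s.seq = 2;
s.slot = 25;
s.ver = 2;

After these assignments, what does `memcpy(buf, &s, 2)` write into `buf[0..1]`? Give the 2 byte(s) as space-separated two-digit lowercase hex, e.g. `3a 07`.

02 ca

opcode (3b) val=0 bits=0x0 at bit 13: 0x0000
len (1b) val=0 bits=0x0 at bit 12: 0x0000
seq (4b) val=2 bits=0x2 at bit 8: 0x0200
slot (5b) val=25 bits=0x19 at bit 3: 0x02c8
ver (3b) val=2 bits=0x2 at bit 0: 0x02ca
word = 0x02ca → big-endian bytes:
  [0]=0x02  [1]=0xca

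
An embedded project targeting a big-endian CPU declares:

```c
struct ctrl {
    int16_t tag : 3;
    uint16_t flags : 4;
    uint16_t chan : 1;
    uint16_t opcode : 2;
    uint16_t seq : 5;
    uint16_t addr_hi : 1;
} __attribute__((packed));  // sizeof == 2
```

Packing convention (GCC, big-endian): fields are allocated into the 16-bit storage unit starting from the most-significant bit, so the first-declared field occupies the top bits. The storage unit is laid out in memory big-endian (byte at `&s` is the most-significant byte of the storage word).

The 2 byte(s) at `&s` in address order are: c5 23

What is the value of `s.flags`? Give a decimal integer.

2

[0]=0xc5 [1]=0x23 (big-endian) → word 0xc523
tag [13+:3] = (word>>13) & 0x7 = 6
flags [9+:4] = (word>>9) & 0xf = 2  ←
chan [8+:1] = (word>>8) & 0x1 = 1
opcode [6+:2] = (word>>6) & 0x3 = 0
seq [1+:5] = (word>>1) & 0x1f = 17
addr_hi [0+:1] = (word>>0) & 0x1 = 1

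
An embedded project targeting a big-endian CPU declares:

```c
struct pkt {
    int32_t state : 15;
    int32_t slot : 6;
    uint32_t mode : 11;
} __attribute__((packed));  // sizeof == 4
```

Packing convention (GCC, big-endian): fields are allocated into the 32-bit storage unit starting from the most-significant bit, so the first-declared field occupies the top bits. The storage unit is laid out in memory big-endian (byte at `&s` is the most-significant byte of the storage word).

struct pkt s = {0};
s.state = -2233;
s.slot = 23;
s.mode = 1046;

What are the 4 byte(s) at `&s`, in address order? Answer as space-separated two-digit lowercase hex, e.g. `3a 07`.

state:15 = -2233 → 0x7747 << 17 → word 0xee8e0000
slot:6 = 23 → 0x17 << 11 → word 0xee8eb800
mode:11 = 1046 → 0x416 << 0 → word 0xee8ebc16
word = 0xee8ebc16 → big-endian bytes:
  [0]=0xee  [1]=0x8e  [2]=0xbc  [3]=0x16

ee 8e bc 16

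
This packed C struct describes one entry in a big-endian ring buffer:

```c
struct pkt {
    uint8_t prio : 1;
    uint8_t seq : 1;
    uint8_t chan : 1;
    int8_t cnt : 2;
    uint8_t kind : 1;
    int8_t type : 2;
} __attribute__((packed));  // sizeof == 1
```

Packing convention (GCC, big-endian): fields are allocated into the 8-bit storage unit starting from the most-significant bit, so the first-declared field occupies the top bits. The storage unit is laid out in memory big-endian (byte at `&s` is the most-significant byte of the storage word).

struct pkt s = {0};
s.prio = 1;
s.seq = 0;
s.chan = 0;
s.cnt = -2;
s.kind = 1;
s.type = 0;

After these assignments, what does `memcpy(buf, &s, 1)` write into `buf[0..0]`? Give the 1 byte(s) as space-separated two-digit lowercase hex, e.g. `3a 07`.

94

prio (1b) val=1 bits=0x1 at bit 7: 0x80
seq (1b) val=0 bits=0x0 at bit 6: 0x80
chan (1b) val=0 bits=0x0 at bit 5: 0x80
cnt (2b) val=-2 bits=0x2 at bit 3: 0x90
kind (1b) val=1 bits=0x1 at bit 2: 0x94
type (2b) val=0 bits=0x0 at bit 0: 0x94
word = 0x94 → big-endian bytes:
  [0]=0x94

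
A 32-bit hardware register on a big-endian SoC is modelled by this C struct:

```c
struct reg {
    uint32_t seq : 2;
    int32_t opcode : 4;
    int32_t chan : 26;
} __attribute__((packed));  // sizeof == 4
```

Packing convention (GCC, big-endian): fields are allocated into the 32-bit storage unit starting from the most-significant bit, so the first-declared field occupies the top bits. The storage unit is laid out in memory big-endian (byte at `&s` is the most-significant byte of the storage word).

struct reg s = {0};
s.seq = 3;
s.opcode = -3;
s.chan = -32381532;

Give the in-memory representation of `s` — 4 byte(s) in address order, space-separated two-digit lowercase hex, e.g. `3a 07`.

seq:2 = 3 → 0x3 << 30 → word 0xc0000000
opcode:4 = -3 → 0xd << 26 → word 0xf4000000
chan:26 = -32381532 → 0x211e5a4 << 0 → word 0xf611e5a4
word = 0xf611e5a4 → big-endian bytes:
  [0]=0xf6  [1]=0x11  [2]=0xe5  [3]=0xa4

f6 11 e5 a4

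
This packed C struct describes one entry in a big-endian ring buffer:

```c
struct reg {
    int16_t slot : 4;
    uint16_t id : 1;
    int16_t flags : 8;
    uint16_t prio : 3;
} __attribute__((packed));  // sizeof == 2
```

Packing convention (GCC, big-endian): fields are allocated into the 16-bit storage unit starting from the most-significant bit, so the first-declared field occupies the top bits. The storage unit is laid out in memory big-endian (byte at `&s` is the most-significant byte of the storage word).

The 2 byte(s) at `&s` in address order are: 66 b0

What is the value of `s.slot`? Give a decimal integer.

[0]=0x66 [1]=0xb0 (big-endian) → word 0x66b0
slot:4 @ bit 12 → (0x66b0>>12)&0xf = 0x6  ←
id:1 @ bit 11 → (0x66b0>>11)&0x1 = 0x0
flags:8 @ bit 3 → (0x66b0>>3)&0xff = 0xd6
prio:3 @ bit 0 → (0x66b0>>0)&0x7 = 0x0
slot signed 4b, MSB=0: value = 6

6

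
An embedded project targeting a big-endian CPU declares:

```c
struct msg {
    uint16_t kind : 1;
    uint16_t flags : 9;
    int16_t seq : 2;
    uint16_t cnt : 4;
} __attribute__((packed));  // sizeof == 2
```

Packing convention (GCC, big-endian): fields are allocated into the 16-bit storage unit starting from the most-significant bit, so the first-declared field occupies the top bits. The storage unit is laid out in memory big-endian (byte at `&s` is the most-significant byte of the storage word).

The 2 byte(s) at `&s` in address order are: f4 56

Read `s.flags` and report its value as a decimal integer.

465

[0]=0xf4 [1]=0x56 (big-endian) → word 0xf456
kind [15+:1] = (word>>15) & 0x1 = 1
flags [6+:9] = (word>>6) & 0x1ff = 465  ←
seq [4+:2] = (word>>4) & 0x3 = 1
cnt [0+:4] = (word>>0) & 0xf = 6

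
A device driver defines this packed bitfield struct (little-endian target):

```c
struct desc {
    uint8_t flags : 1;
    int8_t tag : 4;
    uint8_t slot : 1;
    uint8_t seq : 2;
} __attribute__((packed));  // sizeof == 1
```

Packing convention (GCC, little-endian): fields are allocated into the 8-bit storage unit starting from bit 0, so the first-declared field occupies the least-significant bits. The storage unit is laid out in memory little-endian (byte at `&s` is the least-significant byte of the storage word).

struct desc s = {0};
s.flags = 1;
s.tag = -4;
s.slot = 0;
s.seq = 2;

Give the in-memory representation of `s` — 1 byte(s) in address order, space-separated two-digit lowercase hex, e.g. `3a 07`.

99

[0+:1] flags=1 & 0x1 = 0x1; word=0x01
[1+:4] tag=-4 & 0xf = 0xc; word=0x19
[5+:1] slot=0 & 0x1 = 0x0; word=0x19
[6+:2] seq=2 & 0x3 = 0x2; word=0x99
word = 0x99 → little-endian bytes:
  [0]=0x99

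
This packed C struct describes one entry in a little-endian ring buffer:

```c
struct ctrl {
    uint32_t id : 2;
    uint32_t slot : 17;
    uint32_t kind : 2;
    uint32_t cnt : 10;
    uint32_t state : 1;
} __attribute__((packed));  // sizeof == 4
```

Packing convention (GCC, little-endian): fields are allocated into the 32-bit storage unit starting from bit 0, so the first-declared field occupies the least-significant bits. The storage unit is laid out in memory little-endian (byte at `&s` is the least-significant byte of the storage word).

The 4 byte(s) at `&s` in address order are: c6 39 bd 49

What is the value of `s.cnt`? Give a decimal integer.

[0]=0xc6 [1]=0x39 [2]=0xbd [3]=0x49 (little-endian) → word 0x49bd39c6
id:2 @ bit 0 → (0x49bd39c6>>0)&0x3 = 0x2
slot:17 @ bit 2 → (0x49bd39c6>>2)&0x1ffff = 0x14e71
kind:2 @ bit 19 → (0x49bd39c6>>19)&0x3 = 0x3
cnt:10 @ bit 21 → (0x49bd39c6>>21)&0x3ff = 0x24d  ←
state:1 @ bit 31 → (0x49bd39c6>>31)&0x1 = 0x0

589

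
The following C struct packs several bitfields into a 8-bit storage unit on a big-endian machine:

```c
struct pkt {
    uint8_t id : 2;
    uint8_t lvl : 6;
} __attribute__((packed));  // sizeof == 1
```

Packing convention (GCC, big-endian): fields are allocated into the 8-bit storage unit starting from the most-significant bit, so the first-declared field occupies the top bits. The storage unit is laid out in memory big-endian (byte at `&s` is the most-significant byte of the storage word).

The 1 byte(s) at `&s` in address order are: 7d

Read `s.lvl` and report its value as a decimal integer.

61

[0]=0x7d (big-endian) → word 0x7d
id [6+:2] = (word>>6) & 0x3 = 1
lvl [0+:6] = (word>>0) & 0x3f = 61  ←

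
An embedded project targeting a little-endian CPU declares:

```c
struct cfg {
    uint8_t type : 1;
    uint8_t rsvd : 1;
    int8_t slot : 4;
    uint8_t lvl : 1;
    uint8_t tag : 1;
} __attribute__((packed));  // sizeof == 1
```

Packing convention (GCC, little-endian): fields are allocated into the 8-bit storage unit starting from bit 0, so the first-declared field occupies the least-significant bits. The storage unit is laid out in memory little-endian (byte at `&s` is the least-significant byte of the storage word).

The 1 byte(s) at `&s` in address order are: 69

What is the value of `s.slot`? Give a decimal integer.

-6

[0]=0x69 (little-endian) → word 0x69
type:1 @ bit 0 → (0x69>>0)&0x1 = 0x1
rsvd:1 @ bit 1 → (0x69>>1)&0x1 = 0x0
slot:4 @ bit 2 → (0x69>>2)&0xf = 0xa  ←
lvl:1 @ bit 6 → (0x69>>6)&0x1 = 0x1
tag:1 @ bit 7 → (0x69>>7)&0x1 = 0x0
slot signed 4b, MSB=1: 10 - 16 = -6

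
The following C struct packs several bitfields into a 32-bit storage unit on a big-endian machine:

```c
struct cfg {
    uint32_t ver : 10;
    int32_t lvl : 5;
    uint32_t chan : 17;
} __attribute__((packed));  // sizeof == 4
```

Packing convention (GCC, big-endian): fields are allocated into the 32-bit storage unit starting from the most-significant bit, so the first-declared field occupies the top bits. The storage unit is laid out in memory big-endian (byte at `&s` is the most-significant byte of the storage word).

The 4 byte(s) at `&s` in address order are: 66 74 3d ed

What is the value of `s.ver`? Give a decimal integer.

[0]=0x66 [1]=0x74 [2]=0x3d [3]=0xed (big-endian) → word 0x66743ded
ver [22+:10] = (word>>22) & 0x3ff = 409  ←
lvl [17+:5] = (word>>17) & 0x1f = 26
chan [0+:17] = (word>>0) & 0x1ffff = 15853

409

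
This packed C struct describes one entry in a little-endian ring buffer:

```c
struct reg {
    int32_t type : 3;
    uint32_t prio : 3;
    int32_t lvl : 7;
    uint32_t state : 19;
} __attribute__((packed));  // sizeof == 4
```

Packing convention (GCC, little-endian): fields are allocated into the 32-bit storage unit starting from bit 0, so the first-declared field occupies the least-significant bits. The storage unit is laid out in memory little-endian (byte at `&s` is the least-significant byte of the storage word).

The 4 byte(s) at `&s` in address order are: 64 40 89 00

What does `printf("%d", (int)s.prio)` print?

4

[0]=0x64 [1]=0x40 [2]=0x89 [3]=0x00 (little-endian) → word 0x00894064
type:3 @ bit 0 → (0x00894064>>0)&0x7 = 0x4
prio:3 @ bit 3 → (0x00894064>>3)&0x7 = 0x4  ←
lvl:7 @ bit 6 → (0x00894064>>6)&0x7f = 0x1
state:19 @ bit 13 → (0x00894064>>13)&0x7ffff = 0x44a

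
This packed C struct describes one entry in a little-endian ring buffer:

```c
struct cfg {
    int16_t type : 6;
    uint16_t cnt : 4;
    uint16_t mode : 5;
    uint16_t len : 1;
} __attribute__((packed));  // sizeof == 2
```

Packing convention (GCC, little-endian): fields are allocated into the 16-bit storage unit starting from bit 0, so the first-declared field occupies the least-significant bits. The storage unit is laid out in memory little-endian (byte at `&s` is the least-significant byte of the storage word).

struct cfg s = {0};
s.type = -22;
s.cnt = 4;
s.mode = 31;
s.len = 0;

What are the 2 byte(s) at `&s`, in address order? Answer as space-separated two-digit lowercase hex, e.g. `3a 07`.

2a 7d

type:6 = -22 → 0x2a << 0 → word 0x002a
cnt:4 = 4 → 0x4 << 6 → word 0x012a
mode:5 = 31 → 0x1f << 10 → word 0x7d2a
len:1 = 0 → 0x0 << 15 → word 0x7d2a
word = 0x7d2a → little-endian bytes:
  [0]=0x2a  [1]=0x7d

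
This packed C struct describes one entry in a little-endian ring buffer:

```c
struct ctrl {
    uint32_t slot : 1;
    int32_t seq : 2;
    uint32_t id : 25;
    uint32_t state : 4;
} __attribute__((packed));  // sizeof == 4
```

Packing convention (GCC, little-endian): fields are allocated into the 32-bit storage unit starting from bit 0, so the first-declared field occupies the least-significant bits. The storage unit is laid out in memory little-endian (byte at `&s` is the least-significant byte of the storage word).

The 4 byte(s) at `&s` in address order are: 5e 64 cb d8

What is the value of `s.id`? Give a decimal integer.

[0]=0x5e [1]=0x64 [2]=0xcb [3]=0xd8 (little-endian) → word 0xd8cb645e
slot:1 @ bit 0 → (0xd8cb645e>>0)&0x1 = 0x0
seq:2 @ bit 1 → (0xd8cb645e>>1)&0x3 = 0x3
id:25 @ bit 3 → (0xd8cb645e>>3)&0x1ffffff = 0x1196c8b  ←
state:4 @ bit 28 → (0xd8cb645e>>28)&0xf = 0xd

18443403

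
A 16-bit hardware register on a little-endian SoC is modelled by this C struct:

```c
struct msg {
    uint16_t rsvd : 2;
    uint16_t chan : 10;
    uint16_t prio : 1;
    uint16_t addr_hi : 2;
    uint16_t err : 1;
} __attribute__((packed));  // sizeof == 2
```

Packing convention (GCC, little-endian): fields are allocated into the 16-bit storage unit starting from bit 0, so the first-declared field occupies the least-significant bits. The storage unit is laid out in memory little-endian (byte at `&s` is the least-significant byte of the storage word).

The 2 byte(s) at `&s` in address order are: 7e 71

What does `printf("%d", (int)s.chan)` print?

95

[0]=0x7e [1]=0x71 (little-endian) → word 0x717e
rsvd:2 @ bit 0 → (0x717e>>0)&0x3 = 0x2
chan:10 @ bit 2 → (0x717e>>2)&0x3ff = 0x5f  ←
prio:1 @ bit 12 → (0x717e>>12)&0x1 = 0x1
addr_hi:2 @ bit 13 → (0x717e>>13)&0x3 = 0x3
err:1 @ bit 15 → (0x717e>>15)&0x1 = 0x0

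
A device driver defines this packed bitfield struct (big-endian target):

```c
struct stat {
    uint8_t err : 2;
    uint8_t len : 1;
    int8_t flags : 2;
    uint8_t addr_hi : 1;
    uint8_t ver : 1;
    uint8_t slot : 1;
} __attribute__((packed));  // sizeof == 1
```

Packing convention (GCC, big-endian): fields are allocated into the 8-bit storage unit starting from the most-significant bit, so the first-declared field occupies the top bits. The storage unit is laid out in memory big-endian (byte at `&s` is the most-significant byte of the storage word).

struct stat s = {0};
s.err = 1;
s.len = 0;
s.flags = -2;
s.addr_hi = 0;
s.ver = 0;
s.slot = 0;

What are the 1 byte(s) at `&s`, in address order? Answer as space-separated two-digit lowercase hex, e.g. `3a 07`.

50

err (2b) val=1 bits=0x1 at bit 6: 0x40
len (1b) val=0 bits=0x0 at bit 5: 0x40
flags (2b) val=-2 bits=0x2 at bit 3: 0x50
addr_hi (1b) val=0 bits=0x0 at bit 2: 0x50
ver (1b) val=0 bits=0x0 at bit 1: 0x50
slot (1b) val=0 bits=0x0 at bit 0: 0x50
word = 0x50 → big-endian bytes:
  [0]=0x50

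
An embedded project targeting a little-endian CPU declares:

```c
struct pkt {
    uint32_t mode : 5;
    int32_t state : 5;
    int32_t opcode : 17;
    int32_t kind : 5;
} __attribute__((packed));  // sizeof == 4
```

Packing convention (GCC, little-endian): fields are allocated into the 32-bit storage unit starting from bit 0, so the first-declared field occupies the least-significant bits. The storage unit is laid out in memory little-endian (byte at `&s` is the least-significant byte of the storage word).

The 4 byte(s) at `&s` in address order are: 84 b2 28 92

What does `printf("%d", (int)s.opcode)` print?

[0]=0x84 [1]=0xb2 [2]=0x28 [3]=0x92 (little-endian) → word 0x9228b284
mode [0+:5] = (word>>0) & 0x1f = 4
state [5+:5] = (word>>5) & 0x1f = 20
opcode [10+:17] = (word>>10) & 0x1ffff = 35372  ←
kind [27+:5] = (word>>27) & 0x1f = 18
opcode signed 17b, MSB=0: value = 35372

35372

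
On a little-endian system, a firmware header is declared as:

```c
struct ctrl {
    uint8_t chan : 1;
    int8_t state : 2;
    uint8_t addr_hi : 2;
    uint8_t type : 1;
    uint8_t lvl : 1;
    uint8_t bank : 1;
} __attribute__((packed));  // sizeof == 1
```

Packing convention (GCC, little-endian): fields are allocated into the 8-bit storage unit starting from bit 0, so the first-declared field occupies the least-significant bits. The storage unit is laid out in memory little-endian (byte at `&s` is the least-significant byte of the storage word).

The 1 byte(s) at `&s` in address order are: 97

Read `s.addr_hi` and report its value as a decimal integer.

2

[0]=0x97 (little-endian) → word 0x97
chan:1 @ bit 0 → (0x97>>0)&0x1 = 0x1
state:2 @ bit 1 → (0x97>>1)&0x3 = 0x3
addr_hi:2 @ bit 3 → (0x97>>3)&0x3 = 0x2  ←
type:1 @ bit 5 → (0x97>>5)&0x1 = 0x0
lvl:1 @ bit 6 → (0x97>>6)&0x1 = 0x0
bank:1 @ bit 7 → (0x97>>7)&0x1 = 0x1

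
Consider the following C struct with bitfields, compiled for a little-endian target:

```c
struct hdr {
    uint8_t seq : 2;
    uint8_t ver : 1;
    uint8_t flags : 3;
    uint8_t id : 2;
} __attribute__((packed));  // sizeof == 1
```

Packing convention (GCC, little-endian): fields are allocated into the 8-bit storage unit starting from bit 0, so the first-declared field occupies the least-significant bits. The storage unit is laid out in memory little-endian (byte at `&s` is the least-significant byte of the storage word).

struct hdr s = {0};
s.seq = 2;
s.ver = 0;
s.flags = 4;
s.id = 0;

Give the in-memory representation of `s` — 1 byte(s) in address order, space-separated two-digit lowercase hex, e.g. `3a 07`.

seq:2 = 2 → 0x2 << 0 → word 0x02
ver:1 = 0 → 0x0 << 2 → word 0x02
flags:3 = 4 → 0x4 << 3 → word 0x22
id:2 = 0 → 0x0 << 6 → word 0x22
word = 0x22 → little-endian bytes:
  [0]=0x22

22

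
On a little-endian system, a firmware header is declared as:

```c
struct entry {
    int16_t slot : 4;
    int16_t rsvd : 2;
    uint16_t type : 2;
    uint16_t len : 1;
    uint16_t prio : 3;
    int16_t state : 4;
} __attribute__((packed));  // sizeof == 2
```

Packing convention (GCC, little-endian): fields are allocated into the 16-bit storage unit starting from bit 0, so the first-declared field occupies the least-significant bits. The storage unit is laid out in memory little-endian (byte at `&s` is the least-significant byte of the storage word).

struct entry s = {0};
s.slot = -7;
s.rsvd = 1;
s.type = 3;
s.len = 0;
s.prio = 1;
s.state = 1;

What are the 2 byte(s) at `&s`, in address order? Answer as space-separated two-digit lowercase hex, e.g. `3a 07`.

[0+:4] slot=-7 & 0xf = 0x9; word=0x0009
[4+:2] rsvd=1 & 0x3 = 0x1; word=0x0019
[6+:2] type=3 & 0x3 = 0x3; word=0x00d9
[8+:1] len=0 & 0x1 = 0x0; word=0x00d9
[9+:3] prio=1 & 0x7 = 0x1; word=0x02d9
[12+:4] state=1 & 0xf = 0x1; word=0x12d9
word = 0x12d9 → little-endian bytes:
  [0]=0xd9  [1]=0x12

d9 12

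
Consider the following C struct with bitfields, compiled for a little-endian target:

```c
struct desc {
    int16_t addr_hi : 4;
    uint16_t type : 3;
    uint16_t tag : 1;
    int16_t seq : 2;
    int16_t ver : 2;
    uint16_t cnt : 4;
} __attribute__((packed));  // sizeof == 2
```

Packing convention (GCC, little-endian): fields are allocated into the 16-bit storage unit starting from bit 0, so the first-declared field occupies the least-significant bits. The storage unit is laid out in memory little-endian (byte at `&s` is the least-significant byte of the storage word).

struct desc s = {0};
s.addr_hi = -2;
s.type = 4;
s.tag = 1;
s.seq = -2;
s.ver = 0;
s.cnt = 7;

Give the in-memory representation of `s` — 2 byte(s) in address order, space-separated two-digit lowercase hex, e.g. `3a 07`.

ce 72

addr_hi (4b) val=-2 bits=0xe at bit 0: 0x000e
type (3b) val=4 bits=0x4 at bit 4: 0x004e
tag (1b) val=1 bits=0x1 at bit 7: 0x00ce
seq (2b) val=-2 bits=0x2 at bit 8: 0x02ce
ver (2b) val=0 bits=0x0 at bit 10: 0x02ce
cnt (4b) val=7 bits=0x7 at bit 12: 0x72ce
word = 0x72ce → little-endian bytes:
  [0]=0xce  [1]=0x72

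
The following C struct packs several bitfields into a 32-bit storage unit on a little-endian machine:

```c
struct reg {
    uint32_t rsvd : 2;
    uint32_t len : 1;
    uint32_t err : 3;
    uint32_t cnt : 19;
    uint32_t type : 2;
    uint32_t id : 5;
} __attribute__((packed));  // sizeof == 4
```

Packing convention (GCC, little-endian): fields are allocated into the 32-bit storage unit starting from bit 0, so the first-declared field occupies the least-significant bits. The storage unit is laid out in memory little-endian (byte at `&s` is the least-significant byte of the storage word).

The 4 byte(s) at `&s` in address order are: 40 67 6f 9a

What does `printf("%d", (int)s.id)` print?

[0]=0x40 [1]=0x67 [2]=0x6f [3]=0x9a (little-endian) → word 0x9a6f6740
rsvd:2 @ bit 0 → (0x9a6f6740>>0)&0x3 = 0x0
len:1 @ bit 2 → (0x9a6f6740>>2)&0x1 = 0x0
err:3 @ bit 3 → (0x9a6f6740>>3)&0x7 = 0x0
cnt:19 @ bit 6 → (0x9a6f6740>>6)&0x7ffff = 0x1bd9d
type:2 @ bit 25 → (0x9a6f6740>>25)&0x3 = 0x1
id:5 @ bit 27 → (0x9a6f6740>>27)&0x1f = 0x13  ←

19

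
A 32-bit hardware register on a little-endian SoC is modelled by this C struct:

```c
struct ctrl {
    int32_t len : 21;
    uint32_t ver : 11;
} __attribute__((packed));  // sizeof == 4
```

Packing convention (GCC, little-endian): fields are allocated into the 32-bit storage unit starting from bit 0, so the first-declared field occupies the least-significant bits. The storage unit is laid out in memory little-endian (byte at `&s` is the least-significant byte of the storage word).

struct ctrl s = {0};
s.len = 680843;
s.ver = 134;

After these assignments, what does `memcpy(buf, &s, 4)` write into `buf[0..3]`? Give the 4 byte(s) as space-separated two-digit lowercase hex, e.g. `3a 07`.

len:21 = 680843 → 0xa638b << 0 → word 0x000a638b
ver:11 = 134 → 0x86 << 21 → word 0x10ca638b
word = 0x10ca638b → little-endian bytes:
  [0]=0x8b  [1]=0x63  [2]=0xca  [3]=0x10

8b 63 ca 10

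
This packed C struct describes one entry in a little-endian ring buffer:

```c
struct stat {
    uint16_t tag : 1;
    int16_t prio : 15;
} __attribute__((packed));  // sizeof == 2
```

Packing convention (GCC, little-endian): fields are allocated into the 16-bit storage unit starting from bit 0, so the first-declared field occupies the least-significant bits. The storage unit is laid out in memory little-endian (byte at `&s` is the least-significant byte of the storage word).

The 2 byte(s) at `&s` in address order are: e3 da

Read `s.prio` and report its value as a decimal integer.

[0]=0xe3 [1]=0xda (little-endian) → word 0xdae3
tag [0+:1] = (word>>0) & 0x1 = 1
prio [1+:15] = (word>>1) & 0x7fff = 28017  ←
prio signed 15b, MSB=1: 28017 - 32768 = -4751

-4751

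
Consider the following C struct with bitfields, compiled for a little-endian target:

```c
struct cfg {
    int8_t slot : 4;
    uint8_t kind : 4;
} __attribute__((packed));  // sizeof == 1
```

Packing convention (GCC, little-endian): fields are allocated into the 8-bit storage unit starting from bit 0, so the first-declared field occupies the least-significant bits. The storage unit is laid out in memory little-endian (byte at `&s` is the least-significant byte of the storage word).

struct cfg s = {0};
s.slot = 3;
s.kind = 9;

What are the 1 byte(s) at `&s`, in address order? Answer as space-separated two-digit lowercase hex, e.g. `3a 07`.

slot (4b) val=3 bits=0x3 at bit 0: 0x03
kind (4b) val=9 bits=0x9 at bit 4: 0x93
word = 0x93 → little-endian bytes:
  [0]=0x93

93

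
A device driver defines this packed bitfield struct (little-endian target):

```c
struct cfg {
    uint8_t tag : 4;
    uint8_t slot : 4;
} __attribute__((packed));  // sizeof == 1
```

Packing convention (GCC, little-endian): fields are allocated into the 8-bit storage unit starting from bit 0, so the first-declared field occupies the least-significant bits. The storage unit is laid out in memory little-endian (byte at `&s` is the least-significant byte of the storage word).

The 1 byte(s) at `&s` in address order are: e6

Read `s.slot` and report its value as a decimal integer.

[0]=0xe6 (little-endian) → word 0xe6
tag [0+:4] = (word>>0) & 0xf = 6
slot [4+:4] = (word>>4) & 0xf = 14  ←

14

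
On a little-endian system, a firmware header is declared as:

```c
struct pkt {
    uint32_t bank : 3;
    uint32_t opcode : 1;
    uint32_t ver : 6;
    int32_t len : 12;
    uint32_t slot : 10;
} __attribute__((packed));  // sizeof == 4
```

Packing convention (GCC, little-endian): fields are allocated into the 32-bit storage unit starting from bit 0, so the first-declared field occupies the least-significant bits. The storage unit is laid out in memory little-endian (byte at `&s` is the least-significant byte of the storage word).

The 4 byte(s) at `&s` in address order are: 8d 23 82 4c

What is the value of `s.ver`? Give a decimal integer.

56

[0]=0x8d [1]=0x23 [2]=0x82 [3]=0x4c (little-endian) → word 0x4c82238d
bank [0+:3] = (word>>0) & 0x7 = 5
opcode [3+:1] = (word>>3) & 0x1 = 1
ver [4+:6] = (word>>4) & 0x3f = 56  ←
len [10+:12] = (word>>10) & 0xfff = 136
slot [22+:10] = (word>>22) & 0x3ff = 306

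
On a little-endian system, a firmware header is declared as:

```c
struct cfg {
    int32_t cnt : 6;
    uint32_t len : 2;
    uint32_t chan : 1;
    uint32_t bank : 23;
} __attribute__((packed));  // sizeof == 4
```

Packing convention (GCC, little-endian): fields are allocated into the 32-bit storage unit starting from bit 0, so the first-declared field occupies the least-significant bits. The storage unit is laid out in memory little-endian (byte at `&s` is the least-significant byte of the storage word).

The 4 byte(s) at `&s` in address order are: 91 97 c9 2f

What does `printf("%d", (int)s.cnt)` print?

17

[0]=0x91 [1]=0x97 [2]=0xc9 [3]=0x2f (little-endian) → word 0x2fc99791
cnt [0+:6] = (word>>0) & 0x3f = 17  ←
len [6+:2] = (word>>6) & 0x3 = 2
chan [8+:1] = (word>>8) & 0x1 = 1
bank [9+:23] = (word>>9) & 0x7fffff = 1565899
cnt signed 6b, MSB=0: value = 17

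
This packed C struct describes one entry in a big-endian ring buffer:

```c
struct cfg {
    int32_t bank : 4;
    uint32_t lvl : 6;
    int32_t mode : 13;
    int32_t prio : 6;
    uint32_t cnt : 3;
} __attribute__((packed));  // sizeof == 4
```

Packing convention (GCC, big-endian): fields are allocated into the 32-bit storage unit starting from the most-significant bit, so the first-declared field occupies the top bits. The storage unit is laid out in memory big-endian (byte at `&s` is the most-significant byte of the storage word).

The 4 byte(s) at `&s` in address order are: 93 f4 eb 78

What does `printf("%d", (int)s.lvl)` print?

15

[0]=0x93 [1]=0xf4 [2]=0xeb [3]=0x78 (big-endian) → word 0x93f4eb78
bank:4 @ bit 28 → (0x93f4eb78>>28)&0xf = 0x9
lvl:6 @ bit 22 → (0x93f4eb78>>22)&0x3f = 0xf  ←
mode:13 @ bit 9 → (0x93f4eb78>>9)&0x1fff = 0x1a75
prio:6 @ bit 3 → (0x93f4eb78>>3)&0x3f = 0x2f
cnt:3 @ bit 0 → (0x93f4eb78>>0)&0x7 = 0x0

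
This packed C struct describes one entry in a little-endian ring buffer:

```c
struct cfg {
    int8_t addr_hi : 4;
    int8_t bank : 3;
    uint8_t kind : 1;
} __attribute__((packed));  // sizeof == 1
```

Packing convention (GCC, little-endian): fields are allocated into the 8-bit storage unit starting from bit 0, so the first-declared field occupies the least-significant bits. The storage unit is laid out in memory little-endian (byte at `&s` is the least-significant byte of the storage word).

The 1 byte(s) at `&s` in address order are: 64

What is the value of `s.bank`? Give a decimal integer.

-2

[0]=0x64 (little-endian) → word 0x64
addr_hi [0+:4] = (word>>0) & 0xf = 4
bank [4+:3] = (word>>4) & 0x7 = 6  ←
kind [7+:1] = (word>>7) & 0x1 = 0
bank signed 3b, MSB=1: 6 - 8 = -2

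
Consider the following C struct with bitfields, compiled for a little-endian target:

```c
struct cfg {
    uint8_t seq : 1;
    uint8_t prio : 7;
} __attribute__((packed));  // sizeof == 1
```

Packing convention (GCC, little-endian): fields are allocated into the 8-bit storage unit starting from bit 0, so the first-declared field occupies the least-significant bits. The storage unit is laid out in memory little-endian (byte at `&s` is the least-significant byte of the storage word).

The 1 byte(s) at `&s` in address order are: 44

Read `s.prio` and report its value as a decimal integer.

[0]=0x44 (little-endian) → word 0x44
seq:1 @ bit 0 → (0x44>>0)&0x1 = 0x0
prio:7 @ bit 1 → (0x44>>1)&0x7f = 0x22  ←

34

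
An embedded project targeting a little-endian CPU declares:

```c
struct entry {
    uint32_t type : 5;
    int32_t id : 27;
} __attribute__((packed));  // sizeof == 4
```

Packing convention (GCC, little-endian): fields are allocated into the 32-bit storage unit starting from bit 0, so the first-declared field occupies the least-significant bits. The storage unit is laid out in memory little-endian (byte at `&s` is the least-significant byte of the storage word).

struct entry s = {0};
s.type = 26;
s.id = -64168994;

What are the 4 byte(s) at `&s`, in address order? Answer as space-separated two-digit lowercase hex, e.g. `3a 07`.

da 7b 9b 85

type (5b) val=26 bits=0x1a at bit 0: 0x0000001a
id (27b) val=-64168994 bits=0x42cdbde at bit 5: 0x859b7bda
word = 0x859b7bda → little-endian bytes:
  [0]=0xda  [1]=0x7b  [2]=0x9b  [3]=0x85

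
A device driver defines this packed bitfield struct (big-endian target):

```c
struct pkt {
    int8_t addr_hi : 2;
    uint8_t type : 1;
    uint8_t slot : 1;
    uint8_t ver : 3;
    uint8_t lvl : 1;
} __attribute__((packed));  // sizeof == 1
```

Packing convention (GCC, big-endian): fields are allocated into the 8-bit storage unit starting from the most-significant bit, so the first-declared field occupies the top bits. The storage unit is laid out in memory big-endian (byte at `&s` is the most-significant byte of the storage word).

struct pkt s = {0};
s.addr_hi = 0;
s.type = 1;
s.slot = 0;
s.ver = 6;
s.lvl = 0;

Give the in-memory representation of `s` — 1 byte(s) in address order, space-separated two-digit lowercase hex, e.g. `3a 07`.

2c

addr_hi:2 = 0 → 0x0 << 6 → word 0x00
type:1 = 1 → 0x1 << 5 → word 0x20
slot:1 = 0 → 0x0 << 4 → word 0x20
ver:3 = 6 → 0x6 << 1 → word 0x2c
lvl:1 = 0 → 0x0 << 0 → word 0x2c
word = 0x2c → big-endian bytes:
  [0]=0x2c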